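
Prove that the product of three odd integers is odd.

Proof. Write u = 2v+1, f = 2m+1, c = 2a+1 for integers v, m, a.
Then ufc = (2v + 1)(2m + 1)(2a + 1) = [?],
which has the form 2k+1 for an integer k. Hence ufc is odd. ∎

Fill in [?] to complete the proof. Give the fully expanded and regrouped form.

2(4amv + 2am + 2av + a + 2mv + m + v) + 1

Expanding: (2v + 1)(2m + 1)(2a + 1) = 8amv + 4am + 4av + 2a + 4mv + 2m + 2v + 1.
Every term except the constant is even, so this is 2(4amv + 2am + 2av + a + 2mv + m + v) + 1,
and 4amv + 2am + 2av + a + 2mv + m + v ∈ ℤ gives the required form.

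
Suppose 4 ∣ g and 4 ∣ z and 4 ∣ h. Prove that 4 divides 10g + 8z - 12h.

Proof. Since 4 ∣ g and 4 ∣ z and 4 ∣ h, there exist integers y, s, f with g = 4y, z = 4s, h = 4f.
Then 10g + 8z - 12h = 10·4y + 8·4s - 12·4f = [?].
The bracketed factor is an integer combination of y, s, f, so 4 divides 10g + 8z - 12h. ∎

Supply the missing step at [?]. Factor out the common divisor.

Each term has a factor of 4: 10·4y + 8·4s - 12·4f = 4·(-12f + 8s + 10y).
Since -12f + 8s + 10y is an integer, 4 ∣ (10g + 8z - 12h).

4(-12f + 8s + 10y)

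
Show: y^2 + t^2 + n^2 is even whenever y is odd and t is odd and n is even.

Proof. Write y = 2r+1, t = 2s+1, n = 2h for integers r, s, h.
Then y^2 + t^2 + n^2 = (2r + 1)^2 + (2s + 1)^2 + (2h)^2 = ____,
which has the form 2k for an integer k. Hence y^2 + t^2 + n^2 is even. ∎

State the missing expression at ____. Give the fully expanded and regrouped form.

2(2h^2 + 2r^2 + 2r + 2s^2 + 2s + 1)

(2r + 1)^2 + (2s + 1)^2 + (2h)^2 = 4h^2 + 4r^2 + 4r + 4s^2 + 4s + 2
= 2(2h^2 + 2r^2 + 2r + 2s^2 + 2s + 1).
Since 2h^2 + 2r^2 + 2r + 2s^2 + 2s + 1 is an integer, the sum of squares is of the form 2k for an integer k.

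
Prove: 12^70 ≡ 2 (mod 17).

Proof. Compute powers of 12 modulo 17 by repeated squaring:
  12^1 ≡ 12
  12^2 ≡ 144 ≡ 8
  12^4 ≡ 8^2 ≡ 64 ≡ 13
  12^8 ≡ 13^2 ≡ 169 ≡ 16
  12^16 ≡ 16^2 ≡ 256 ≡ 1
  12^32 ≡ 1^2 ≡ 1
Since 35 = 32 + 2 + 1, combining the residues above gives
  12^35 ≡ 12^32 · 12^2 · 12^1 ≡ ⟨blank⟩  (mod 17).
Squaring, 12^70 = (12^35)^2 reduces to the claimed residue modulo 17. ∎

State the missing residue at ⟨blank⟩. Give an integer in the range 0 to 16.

11

Multiply the listed residues: 1 · 8 · 12 = 8 → 96.
Reducing modulo 17: 96 = 5·17 + 11, so 12^35 ≡ 11.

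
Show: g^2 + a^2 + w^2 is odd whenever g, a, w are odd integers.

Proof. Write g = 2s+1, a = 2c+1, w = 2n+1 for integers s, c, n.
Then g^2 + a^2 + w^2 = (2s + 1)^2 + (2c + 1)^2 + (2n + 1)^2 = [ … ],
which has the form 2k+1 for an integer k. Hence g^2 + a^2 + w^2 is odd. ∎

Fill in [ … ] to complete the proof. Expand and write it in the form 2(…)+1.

2(2c^2 + 2c + 2n^2 + 2n + 2s^2 + 2s + 1) + 1

(2s + 1)^2 + (2c + 1)^2 + (2n + 1)^2 = 4c^2 + 4c + 4n^2 + 4n + 4s^2 + 4s + 3
= 2(2c^2 + 2c + 2n^2 + 2n + 2s^2 + 2s + 1) + 1.
Since 2c^2 + 2c + 2n^2 + 2n + 2s^2 + 2s + 1 is an integer, the sum of squares is of the form 2k+1 for an integer k.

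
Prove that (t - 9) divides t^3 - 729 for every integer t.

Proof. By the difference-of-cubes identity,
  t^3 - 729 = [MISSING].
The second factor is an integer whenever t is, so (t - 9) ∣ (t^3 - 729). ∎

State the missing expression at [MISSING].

a^3 - b^3 = (a - b)(a^2 + ab + b^2). With a = t, b = 9:
t^3 - 729 = (t - 9)(t^2 + 9t + 81).

(t - 9)(t^2 + 9t + 81)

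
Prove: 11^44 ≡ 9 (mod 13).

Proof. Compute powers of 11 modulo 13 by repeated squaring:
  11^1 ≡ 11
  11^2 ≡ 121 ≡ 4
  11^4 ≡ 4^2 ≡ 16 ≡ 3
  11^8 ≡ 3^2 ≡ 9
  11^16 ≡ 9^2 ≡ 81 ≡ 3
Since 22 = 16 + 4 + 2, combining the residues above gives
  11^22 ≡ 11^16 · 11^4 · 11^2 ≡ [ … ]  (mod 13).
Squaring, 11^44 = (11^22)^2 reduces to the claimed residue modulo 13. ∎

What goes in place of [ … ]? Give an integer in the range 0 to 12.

10

11^16 · 11^4 · 11^2 ≡ 3 · 3 · 4 = 36.
36 mod 13 = 10, so 11^22 ≡ 10 (mod 13).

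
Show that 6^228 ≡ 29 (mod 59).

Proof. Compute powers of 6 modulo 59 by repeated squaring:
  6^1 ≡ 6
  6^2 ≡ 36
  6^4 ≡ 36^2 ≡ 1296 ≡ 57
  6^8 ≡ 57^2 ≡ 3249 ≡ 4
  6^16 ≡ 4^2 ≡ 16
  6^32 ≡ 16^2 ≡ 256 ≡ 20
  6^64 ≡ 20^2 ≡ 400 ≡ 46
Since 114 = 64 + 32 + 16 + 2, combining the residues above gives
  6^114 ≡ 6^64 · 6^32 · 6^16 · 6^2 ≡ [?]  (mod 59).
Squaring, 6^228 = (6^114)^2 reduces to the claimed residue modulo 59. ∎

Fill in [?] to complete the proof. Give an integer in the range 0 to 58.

6^64 · 6^32 · 6^16 · 6^2 ≡ 46 · 20 · 16 · 36 = 529920.
529920 mod 59 = 41, so 6^114 ≡ 41 (mod 59).

41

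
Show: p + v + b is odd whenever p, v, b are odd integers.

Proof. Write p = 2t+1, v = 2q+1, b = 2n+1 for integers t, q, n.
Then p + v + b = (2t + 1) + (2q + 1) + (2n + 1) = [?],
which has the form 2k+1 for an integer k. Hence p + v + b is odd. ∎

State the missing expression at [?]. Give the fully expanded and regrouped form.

Expanding: (2t + 1) + (2q + 1) + (2n + 1) = 2n + 2q + 2t + 3.
Every term except the constant is even, so this is 2(n + q + t + 1) + 1,
and n + q + t + 1 ∈ ℤ gives the required form.

2(n + q + t + 1) + 1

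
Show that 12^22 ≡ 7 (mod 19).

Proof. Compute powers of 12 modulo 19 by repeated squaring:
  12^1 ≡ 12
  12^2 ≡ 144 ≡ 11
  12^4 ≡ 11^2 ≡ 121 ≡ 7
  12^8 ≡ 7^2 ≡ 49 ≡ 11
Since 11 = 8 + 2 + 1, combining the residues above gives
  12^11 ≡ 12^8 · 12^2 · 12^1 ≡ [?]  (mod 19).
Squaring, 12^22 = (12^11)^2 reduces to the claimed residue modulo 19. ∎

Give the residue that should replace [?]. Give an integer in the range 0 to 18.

8

Multiply the listed residues: 11 · 11 · 12 = 121 → 1452.
Reducing modulo 19: 1452 = 76·19 + 8, so 12^11 ≡ 8.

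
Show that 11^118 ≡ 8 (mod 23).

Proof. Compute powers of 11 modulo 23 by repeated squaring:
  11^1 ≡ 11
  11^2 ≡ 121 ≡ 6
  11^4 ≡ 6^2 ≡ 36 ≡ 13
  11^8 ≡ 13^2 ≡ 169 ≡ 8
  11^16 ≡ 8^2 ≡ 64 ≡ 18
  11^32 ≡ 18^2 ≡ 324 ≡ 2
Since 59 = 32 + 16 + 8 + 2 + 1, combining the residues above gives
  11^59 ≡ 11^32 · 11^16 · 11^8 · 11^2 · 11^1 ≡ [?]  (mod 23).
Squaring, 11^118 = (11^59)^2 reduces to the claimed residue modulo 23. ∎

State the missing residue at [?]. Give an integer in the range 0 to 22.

Multiply the listed residues: 2 · 18 · 8 · 6 · 11 = 36 → 288 → 1728 → 19008.
Reducing modulo 23: 19008 = 826·23 + 10, so 11^59 ≡ 10.

10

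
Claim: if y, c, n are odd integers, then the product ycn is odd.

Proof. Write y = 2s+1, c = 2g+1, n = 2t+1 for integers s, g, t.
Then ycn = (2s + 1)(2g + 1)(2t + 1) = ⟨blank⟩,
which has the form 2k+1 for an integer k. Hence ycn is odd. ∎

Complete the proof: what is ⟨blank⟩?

(2s + 1)(2g + 1)(2t + 1) = 8gst + 4gs + 4gt + 2g + 4st + 2s + 2t + 1
= 2(4gst + 2gs + 2gt + g + 2st + s + t) + 1.
Since 4gst + 2gs + 2gt + g + 2st + s + t is an integer, the product is of the form 2k+1 for an integer k.

2(4gst + 2gs + 2gt + g + 2st + s + t) + 1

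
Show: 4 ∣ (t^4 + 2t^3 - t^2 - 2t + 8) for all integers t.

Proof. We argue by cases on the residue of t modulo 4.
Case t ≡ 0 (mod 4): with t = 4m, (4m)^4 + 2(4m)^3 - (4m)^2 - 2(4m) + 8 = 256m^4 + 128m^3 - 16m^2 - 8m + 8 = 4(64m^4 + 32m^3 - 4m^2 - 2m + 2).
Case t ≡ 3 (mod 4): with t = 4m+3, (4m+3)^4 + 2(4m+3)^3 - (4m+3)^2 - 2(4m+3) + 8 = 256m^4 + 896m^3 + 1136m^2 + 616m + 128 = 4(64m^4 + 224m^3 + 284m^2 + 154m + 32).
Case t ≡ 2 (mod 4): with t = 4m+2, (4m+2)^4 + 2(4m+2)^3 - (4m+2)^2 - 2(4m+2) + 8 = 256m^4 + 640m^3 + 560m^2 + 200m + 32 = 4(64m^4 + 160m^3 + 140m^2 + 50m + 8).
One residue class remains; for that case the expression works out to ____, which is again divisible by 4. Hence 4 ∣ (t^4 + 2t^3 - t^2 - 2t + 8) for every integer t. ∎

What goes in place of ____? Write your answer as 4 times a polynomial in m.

4(64m^4 + 96m^3 + 44m^2 + 6m + 2)

The residues treated are {0, 3, 2}, so the missing case is t ≡ 1 (mod 4); write t = 4m+1.
Then (4m+1)^4 + 2(4m+1)^3 - (4m+1)^2 - 2(4m+1) + 8 = 256m^4 + 384m^3 + 176m^2 + 24m + 8 = 4(64m^4 + 96m^3 + 44m^2 + 6m + 2).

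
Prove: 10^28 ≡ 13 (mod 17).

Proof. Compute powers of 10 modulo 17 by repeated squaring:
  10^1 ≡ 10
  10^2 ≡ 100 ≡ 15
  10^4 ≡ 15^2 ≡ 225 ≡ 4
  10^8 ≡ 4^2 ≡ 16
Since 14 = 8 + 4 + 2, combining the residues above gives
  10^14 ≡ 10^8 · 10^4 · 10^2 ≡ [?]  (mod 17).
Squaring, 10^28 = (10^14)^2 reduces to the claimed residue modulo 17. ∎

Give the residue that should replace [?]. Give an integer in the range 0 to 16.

10^8 · 10^4 · 10^2 ≡ 16 · 4 · 15 = 960.
960 mod 17 = 8, so 10^14 ≡ 8 (mod 17).

8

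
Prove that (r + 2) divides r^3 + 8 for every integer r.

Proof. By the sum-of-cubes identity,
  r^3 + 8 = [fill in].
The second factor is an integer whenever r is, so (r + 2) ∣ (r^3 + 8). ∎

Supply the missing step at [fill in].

(r + 2)(r^2 - 2r + 4)

Polynomial division of r^3 + 8 by r + 2 leaves remainder 0 and quotient r^2 - 2r + 4.
Hence r^3 + 8 = (r + 2)(r^2 - 2r + 4).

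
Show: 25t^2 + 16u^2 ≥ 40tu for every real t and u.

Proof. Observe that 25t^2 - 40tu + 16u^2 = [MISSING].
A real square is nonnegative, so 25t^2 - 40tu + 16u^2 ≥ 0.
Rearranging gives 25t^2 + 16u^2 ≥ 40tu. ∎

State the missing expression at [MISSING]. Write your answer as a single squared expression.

(5t - 4u)^2

25t^2 - 40tu + 16u^2 is a perfect-square trinomial: the outer terms are (5t)^2 and (4u)^2, and the cross term is -2·5t·4u.
So 25t^2 - 40tu + 16u^2 = (5t - 4u)^2 ≥ 0.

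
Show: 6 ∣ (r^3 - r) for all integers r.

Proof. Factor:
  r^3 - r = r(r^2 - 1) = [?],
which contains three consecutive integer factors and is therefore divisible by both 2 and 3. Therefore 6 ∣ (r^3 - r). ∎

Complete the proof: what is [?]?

r(r^2 - 1) = r(r - 1)(r + 1) = (r - 1)r(r + 1).
These three factors are consecutive integers, so their product is divisible by 6.

(r - 1)r(r + 1)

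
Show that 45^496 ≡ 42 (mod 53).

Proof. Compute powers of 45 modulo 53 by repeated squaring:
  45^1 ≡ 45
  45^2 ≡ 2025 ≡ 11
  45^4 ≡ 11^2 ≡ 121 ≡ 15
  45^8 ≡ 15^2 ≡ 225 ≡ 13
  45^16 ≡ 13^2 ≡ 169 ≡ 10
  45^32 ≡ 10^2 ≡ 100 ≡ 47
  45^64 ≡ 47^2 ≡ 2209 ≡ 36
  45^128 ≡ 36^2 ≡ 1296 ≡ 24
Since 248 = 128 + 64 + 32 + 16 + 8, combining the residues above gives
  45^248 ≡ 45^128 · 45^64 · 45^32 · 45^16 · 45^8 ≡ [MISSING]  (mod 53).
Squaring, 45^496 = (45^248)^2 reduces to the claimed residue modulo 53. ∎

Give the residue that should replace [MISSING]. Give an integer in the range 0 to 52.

45^128 · 45^64 · 45^32 · 45^16 · 45^8 ≡ 24 · 36 · 47 · 10 · 13 = 5279040.
5279040 mod 53 = 28, so 45^248 ≡ 28 (mod 53).

28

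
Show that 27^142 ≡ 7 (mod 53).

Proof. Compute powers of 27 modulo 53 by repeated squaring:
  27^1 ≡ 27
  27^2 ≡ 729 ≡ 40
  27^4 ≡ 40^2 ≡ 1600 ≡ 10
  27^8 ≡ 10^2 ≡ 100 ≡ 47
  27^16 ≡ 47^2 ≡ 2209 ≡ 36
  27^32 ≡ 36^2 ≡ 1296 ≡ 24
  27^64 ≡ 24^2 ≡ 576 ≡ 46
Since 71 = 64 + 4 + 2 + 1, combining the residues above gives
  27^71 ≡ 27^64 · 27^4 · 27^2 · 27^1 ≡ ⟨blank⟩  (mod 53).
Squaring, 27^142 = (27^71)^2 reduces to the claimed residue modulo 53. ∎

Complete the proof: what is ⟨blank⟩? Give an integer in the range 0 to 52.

31

Multiply the listed residues: 46 · 10 · 40 · 27 = 460 → 18400 → 496800.
Reducing modulo 53: 496800 = 9373·53 + 31, so 27^71 ≡ 31.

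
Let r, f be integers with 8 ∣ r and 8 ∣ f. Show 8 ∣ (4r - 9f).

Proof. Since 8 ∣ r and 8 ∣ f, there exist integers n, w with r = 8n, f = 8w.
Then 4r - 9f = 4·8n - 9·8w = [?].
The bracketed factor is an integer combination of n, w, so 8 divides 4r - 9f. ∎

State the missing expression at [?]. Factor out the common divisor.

Each term has a factor of 8: 4·8n - 9·8w = 8·(4n - 9w).
Since 4n - 9w is an integer, 8 ∣ (4r - 9f).

8(4n - 9w)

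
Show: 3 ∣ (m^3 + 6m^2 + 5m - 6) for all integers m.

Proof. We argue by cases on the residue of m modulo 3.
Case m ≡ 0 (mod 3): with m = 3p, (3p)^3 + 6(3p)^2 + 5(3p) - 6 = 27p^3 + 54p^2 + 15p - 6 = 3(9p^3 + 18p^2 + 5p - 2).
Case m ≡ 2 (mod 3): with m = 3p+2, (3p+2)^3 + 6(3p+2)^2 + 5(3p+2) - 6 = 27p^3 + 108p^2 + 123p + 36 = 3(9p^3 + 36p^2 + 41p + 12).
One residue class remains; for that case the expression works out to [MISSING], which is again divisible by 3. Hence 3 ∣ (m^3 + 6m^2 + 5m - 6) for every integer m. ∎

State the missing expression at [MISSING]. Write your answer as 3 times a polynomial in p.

3(9p^3 + 27p^2 + 20p + 2)

The residues treated are {0, 2}, so the missing case is m ≡ 1 (mod 3); write m = 3p+1.
Then (3p+1)^3 + 6(3p+1)^2 + 5(3p+1) - 6 = 27p^3 + 81p^2 + 60p + 6 = 3(9p^3 + 27p^2 + 20p + 2).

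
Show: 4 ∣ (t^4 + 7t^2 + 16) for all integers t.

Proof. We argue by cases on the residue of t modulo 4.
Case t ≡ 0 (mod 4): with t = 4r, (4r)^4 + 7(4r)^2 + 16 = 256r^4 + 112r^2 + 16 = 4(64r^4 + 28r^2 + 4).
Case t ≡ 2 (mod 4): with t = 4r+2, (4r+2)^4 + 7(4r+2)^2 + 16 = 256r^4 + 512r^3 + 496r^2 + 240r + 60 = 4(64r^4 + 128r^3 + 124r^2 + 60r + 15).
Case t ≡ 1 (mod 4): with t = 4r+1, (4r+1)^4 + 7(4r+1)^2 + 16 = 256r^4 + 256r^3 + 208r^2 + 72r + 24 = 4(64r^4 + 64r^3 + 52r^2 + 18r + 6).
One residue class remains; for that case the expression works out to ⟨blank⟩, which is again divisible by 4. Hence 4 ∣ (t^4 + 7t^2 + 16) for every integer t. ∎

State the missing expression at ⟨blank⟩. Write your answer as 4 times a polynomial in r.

4(64r^4 + 192r^3 + 244r^2 + 150r + 40)

The residues treated are {0, 2, 1}, so the missing case is t ≡ 3 (mod 4); write t = 4r+3.
Then (4r+3)^4 + 7(4r+3)^2 + 16 = 256r^4 + 768r^3 + 976r^2 + 600r + 160 = 4(64r^4 + 192r^3 + 244r^2 + 150r + 40).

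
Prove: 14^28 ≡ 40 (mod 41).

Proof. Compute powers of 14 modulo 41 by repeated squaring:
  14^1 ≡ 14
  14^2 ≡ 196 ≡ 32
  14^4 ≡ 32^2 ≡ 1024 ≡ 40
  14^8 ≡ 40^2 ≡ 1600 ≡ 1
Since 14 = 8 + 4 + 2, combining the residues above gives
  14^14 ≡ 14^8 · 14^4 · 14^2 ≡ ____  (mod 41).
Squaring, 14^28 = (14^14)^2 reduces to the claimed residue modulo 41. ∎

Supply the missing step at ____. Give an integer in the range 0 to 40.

9

14^8 · 14^4 · 14^2 ≡ 1 · 40 · 32 = 1280.
1280 mod 41 = 9, so 14^14 ≡ 9 (mod 41).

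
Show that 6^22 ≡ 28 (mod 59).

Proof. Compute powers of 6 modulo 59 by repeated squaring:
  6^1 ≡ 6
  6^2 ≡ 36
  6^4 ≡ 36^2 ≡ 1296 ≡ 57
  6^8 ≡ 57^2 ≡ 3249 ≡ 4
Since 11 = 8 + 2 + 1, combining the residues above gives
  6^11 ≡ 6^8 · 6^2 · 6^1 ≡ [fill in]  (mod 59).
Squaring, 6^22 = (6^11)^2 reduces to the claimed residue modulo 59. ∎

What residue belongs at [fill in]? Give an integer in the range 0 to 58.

6^8 · 6^2 · 6^1 ≡ 4 · 36 · 6 = 864.
864 mod 59 = 38, so 6^11 ≡ 38 (mod 59).

38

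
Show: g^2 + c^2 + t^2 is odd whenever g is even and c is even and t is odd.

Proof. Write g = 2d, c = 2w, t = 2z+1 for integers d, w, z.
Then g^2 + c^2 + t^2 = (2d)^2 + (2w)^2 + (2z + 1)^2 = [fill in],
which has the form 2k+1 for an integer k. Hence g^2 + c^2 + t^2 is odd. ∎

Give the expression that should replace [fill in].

2(2d^2 + 2w^2 + 2z^2 + 2z) + 1

(2d)^2 + (2w)^2 + (2z + 1)^2 = 4d^2 + 4w^2 + 4z^2 + 4z + 1
= 2(2d^2 + 2w^2 + 2z^2 + 2z) + 1.
Since 2d^2 + 2w^2 + 2z^2 + 2z is an integer, the sum of squares is of the form 2k+1 for an integer k.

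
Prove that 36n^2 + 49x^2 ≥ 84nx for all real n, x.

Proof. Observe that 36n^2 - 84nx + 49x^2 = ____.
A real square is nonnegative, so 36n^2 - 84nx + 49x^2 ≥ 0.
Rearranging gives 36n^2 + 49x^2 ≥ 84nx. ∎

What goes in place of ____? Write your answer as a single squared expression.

(6n - 7x)^2

The leading and trailing coefficients are 6^2 and 7^2, and 84 = 2·6·7, so the trinomial is (6n - 7x)^2.
Hence 36n^2 - 84nx + 49x^2 ≥ 0.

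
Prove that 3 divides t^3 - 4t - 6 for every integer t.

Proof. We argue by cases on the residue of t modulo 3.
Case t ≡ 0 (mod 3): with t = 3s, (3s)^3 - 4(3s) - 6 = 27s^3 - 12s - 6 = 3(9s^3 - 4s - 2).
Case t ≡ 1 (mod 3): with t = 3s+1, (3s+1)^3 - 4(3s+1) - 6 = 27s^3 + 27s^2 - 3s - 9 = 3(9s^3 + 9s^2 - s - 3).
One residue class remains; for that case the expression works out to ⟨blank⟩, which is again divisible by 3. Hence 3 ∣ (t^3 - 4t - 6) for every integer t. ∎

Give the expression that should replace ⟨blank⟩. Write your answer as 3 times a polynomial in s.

3(9s^3 + 18s^2 + 8s - 2)

The residues treated are {0, 1}, so the missing case is t ≡ 2 (mod 3); write t = 3s+2.
Then (3s+2)^3 - 4(3s+2) - 6 = 27s^3 + 54s^2 + 24s - 6 = 3(9s^3 + 18s^2 + 8s - 2).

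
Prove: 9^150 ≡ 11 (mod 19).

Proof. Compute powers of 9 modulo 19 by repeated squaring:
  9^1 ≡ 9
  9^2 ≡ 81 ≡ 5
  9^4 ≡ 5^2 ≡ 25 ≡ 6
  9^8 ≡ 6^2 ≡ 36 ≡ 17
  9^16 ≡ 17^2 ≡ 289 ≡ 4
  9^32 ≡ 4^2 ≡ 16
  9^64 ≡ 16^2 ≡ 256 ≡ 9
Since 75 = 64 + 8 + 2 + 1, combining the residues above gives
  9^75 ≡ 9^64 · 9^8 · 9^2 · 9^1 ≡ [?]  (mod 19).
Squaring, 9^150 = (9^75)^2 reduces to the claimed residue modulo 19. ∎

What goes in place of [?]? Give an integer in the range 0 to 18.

9^64 · 9^8 · 9^2 · 9^1 ≡ 9 · 17 · 5 · 9 = 6885.
6885 mod 19 = 7, so 9^75 ≡ 7 (mod 19).

7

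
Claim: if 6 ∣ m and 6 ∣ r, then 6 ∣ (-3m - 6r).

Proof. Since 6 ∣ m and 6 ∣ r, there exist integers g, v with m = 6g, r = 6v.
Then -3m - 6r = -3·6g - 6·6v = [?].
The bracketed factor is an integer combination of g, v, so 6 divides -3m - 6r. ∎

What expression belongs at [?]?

6(-3g - 6v)

Each term has a factor of 6: -3·6g - 6·6v = 6·(-3g - 6v).
Since -3g - 6v is an integer, 6 ∣ (-3m - 6r).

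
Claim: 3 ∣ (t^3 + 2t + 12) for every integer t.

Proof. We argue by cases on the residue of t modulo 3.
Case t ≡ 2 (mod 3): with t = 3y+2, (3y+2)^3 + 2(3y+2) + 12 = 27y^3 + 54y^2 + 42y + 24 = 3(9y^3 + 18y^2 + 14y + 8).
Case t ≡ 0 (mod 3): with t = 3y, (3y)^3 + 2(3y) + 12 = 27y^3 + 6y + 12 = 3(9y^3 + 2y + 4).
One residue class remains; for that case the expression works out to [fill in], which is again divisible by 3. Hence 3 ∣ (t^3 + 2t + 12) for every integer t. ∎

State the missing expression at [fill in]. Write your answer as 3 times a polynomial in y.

3(9y^3 + 9y^2 + 5y + 5)

Only t ≡ 1 (mod 3) is unaccounted for. Put t = 3y+1:
(3y+1)^3 + 2(3y+1) + 12 expands to 27y^3 + 27y^2 + 15y + 15,
and factoring out 3 leaves 3(9y^3 + 9y^2 + 5y + 5).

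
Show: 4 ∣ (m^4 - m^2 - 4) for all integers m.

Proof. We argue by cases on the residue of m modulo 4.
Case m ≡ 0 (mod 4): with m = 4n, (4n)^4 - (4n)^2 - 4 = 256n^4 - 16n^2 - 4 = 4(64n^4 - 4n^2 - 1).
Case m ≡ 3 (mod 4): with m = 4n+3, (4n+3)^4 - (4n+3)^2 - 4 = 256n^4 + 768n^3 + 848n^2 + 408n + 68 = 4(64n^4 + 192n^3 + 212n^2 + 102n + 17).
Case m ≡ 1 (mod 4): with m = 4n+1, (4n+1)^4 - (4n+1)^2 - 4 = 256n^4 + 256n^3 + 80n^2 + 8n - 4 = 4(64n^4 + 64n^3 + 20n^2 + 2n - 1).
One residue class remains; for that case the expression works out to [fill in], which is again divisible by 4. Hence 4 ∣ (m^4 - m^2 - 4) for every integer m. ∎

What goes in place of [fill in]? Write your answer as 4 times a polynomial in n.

4(64n^4 + 128n^3 + 92n^2 + 28n + 2)

Only m ≡ 2 (mod 4) is unaccounted for. Put m = 4n+2:
(4n+2)^4 - (4n+2)^2 - 4 expands to 256n^4 + 512n^3 + 368n^2 + 112n + 8,
and factoring out 4 leaves 4(64n^4 + 128n^3 + 92n^2 + 28n + 2).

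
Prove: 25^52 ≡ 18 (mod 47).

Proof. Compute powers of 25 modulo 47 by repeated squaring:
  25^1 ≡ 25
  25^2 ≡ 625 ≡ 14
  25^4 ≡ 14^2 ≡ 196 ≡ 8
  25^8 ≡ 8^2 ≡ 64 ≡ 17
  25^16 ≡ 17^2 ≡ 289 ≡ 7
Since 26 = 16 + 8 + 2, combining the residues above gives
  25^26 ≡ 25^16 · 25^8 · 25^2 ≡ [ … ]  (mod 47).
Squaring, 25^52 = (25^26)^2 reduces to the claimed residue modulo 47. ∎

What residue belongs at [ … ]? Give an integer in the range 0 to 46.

21

Multiply the listed residues: 7 · 17 · 14 = 119 → 1666.
Reducing modulo 47: 1666 = 35·47 + 21, so 25^26 ≡ 21.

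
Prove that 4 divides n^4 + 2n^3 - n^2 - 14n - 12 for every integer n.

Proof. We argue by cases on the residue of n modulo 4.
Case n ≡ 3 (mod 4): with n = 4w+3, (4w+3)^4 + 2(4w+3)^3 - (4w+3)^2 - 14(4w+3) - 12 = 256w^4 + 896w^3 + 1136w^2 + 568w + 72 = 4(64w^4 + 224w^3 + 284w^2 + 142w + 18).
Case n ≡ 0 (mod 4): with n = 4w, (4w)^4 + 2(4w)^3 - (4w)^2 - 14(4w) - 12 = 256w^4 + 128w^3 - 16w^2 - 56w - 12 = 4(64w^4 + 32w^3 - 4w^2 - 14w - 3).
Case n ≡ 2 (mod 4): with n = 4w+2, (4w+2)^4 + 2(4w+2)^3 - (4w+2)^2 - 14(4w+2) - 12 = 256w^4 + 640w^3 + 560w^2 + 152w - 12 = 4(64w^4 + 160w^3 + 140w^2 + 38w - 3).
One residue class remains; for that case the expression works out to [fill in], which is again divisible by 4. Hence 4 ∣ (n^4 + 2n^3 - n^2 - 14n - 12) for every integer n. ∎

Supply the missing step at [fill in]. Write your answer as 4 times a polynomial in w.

The residues treated are {3, 0, 2}, so the missing case is n ≡ 1 (mod 4); write n = 4w+1.
Then (4w+1)^4 + 2(4w+1)^3 - (4w+1)^2 - 14(4w+1) - 12 = 256w^4 + 384w^3 + 176w^2 - 24w - 24 = 4(64w^4 + 96w^3 + 44w^2 - 6w - 6).

4(64w^4 + 96w^3 + 44w^2 - 6w - 6)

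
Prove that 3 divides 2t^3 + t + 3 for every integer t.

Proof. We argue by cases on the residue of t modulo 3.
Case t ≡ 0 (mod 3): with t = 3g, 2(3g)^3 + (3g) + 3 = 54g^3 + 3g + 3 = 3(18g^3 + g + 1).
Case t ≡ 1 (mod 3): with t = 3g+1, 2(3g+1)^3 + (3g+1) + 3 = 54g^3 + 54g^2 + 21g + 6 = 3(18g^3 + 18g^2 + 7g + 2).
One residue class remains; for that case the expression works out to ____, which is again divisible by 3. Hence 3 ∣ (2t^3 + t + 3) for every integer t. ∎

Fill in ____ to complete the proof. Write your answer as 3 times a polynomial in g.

3(18g^3 + 36g^2 + 25g + 7)

The residues treated are {0, 1}, so the missing case is t ≡ 2 (mod 3); write t = 3g+2.
Then 2(3g+2)^3 + (3g+2) + 3 = 54g^3 + 108g^2 + 75g + 21 = 3(18g^3 + 36g^2 + 25g + 7).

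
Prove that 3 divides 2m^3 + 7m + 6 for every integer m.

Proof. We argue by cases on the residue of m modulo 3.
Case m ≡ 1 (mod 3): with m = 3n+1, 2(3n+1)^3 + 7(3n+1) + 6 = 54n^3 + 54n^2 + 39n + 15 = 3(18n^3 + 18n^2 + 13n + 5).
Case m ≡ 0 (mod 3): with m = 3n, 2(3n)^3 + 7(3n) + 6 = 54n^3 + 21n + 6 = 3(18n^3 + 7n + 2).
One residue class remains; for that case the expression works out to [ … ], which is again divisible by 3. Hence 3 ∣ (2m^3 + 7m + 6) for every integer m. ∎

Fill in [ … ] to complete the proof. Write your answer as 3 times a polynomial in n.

Only m ≡ 2 (mod 3) is unaccounted for. Put m = 3n+2:
2(3n+2)^3 + 7(3n+2) + 6 expands to 54n^3 + 108n^2 + 93n + 36,
and factoring out 3 leaves 3(18n^3 + 36n^2 + 31n + 12).

3(18n^3 + 36n^2 + 31n + 12)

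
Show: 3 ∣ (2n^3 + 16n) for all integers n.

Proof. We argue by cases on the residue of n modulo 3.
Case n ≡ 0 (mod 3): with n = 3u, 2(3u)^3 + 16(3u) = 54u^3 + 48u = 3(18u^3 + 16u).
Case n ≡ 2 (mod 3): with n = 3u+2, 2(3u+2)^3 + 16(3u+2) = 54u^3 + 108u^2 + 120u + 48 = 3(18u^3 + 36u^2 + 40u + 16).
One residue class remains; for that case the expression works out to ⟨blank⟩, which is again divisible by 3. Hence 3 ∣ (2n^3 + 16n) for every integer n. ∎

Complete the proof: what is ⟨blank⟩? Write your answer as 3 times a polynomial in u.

Only n ≡ 1 (mod 3) is unaccounted for. Put n = 3u+1:
2(3u+1)^3 + 16(3u+1) expands to 54u^3 + 54u^2 + 66u + 18,
and factoring out 3 leaves 3(18u^3 + 18u^2 + 22u + 6).

3(18u^3 + 18u^2 + 22u + 6)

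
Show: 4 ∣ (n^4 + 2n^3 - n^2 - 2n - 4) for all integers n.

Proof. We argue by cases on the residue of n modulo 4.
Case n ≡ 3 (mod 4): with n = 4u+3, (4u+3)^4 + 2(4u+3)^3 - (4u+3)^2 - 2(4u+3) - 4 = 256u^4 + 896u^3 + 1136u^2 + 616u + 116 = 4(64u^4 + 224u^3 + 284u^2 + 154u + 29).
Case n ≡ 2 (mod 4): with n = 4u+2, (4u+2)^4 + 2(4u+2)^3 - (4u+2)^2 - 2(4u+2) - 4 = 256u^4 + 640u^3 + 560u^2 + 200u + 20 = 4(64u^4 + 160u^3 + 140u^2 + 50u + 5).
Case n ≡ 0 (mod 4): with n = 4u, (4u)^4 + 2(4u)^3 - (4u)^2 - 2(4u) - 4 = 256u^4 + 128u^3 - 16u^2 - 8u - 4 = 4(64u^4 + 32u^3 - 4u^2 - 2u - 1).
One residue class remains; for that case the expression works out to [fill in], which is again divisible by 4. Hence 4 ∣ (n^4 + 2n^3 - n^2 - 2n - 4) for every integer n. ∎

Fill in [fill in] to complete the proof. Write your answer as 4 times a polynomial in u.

4(64u^4 + 96u^3 + 44u^2 + 6u - 1)

Only n ≡ 1 (mod 4) is unaccounted for. Put n = 4u+1:
(4u+1)^4 + 2(4u+1)^3 - (4u+1)^2 - 2(4u+1) - 4 expands to 256u^4 + 384u^3 + 176u^2 + 24u - 4,
and factoring out 4 leaves 4(64u^4 + 96u^3 + 44u^2 + 6u - 1).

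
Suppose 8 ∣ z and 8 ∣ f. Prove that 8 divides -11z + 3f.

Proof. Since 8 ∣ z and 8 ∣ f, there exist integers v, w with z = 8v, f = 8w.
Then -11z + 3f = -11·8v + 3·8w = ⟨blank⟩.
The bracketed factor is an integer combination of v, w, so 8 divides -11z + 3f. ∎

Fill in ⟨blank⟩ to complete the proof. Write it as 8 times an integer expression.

Each term has a factor of 8: -11·8v + 3·8w = 8·(-11v + 3w).
Since -11v + 3w is an integer, 8 ∣ (-11z + 3f).

8(-11v + 3w)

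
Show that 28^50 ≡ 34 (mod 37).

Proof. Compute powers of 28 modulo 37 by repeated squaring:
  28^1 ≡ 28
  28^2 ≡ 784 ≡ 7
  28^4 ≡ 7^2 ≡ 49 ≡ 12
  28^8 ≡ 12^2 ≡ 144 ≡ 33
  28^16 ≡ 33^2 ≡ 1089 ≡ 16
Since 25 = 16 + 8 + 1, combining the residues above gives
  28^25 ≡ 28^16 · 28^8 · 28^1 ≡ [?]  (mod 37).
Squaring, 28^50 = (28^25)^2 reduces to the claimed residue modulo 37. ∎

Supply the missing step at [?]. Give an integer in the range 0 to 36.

21

Multiply the listed residues: 16 · 33 · 28 = 528 → 14784.
Reducing modulo 37: 14784 = 399·37 + 21, so 28^25 ≡ 21.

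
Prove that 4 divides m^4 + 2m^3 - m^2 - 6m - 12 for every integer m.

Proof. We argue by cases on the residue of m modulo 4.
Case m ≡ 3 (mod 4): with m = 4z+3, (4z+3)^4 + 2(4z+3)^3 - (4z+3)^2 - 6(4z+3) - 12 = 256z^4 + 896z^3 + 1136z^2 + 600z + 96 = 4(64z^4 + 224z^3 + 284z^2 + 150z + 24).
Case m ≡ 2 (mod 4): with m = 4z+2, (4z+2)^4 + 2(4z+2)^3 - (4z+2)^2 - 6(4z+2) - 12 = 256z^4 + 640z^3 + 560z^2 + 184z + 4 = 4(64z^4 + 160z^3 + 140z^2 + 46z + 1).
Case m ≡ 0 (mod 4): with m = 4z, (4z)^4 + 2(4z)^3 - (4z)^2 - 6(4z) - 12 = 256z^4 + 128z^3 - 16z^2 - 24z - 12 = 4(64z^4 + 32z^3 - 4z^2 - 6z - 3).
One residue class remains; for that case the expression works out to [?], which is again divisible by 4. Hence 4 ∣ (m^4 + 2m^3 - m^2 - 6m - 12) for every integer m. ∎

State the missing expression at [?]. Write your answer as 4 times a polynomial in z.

The residues treated are {3, 2, 0}, so the missing case is m ≡ 1 (mod 4); write m = 4z+1.
Then (4z+1)^4 + 2(4z+1)^3 - (4z+1)^2 - 6(4z+1) - 12 = 256z^4 + 384z^3 + 176z^2 + 8z - 16 = 4(64z^4 + 96z^3 + 44z^2 + 2z - 4).

4(64z^4 + 96z^3 + 44z^2 + 2z - 4)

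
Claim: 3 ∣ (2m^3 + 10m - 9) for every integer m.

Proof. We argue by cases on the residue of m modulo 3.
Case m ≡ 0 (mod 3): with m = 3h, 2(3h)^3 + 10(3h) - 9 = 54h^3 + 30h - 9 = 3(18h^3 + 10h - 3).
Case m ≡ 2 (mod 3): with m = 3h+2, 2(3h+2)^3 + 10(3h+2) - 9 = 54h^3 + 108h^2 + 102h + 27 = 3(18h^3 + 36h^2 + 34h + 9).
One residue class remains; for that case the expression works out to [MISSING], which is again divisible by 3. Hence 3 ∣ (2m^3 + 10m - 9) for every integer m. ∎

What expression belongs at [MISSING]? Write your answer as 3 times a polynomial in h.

The residues treated are {0, 2}, so the missing case is m ≡ 1 (mod 3); write m = 3h+1.
Then 2(3h+1)^3 + 10(3h+1) - 9 = 54h^3 + 54h^2 + 48h + 3 = 3(18h^3 + 18h^2 + 16h + 1).

3(18h^3 + 18h^2 + 16h + 1)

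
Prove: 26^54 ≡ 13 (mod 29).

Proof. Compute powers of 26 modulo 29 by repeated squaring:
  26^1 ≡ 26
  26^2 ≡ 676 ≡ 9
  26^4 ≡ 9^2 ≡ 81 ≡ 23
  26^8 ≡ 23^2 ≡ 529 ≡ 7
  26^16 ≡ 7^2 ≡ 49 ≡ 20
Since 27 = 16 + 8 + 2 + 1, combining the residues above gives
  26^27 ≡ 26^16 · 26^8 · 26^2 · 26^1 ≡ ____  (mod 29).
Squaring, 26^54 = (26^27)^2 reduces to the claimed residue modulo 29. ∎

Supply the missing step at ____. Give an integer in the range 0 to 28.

Multiply the listed residues: 20 · 7 · 9 · 26 = 140 → 1260 → 32760.
Reducing modulo 29: 32760 = 1129·29 + 19, so 26^27 ≡ 19.

19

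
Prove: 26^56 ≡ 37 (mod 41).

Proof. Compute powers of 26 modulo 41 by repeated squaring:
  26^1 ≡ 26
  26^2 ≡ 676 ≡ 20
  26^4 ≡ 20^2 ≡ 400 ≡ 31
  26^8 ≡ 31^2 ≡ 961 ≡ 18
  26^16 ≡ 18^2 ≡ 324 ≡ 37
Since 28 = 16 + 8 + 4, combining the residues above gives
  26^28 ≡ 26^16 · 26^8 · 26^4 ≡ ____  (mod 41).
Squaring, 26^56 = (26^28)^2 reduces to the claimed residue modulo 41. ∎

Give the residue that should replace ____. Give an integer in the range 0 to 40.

26^16 · 26^8 · 26^4 ≡ 37 · 18 · 31 = 20646.
20646 mod 41 = 23, so 26^28 ≡ 23 (mod 41).

23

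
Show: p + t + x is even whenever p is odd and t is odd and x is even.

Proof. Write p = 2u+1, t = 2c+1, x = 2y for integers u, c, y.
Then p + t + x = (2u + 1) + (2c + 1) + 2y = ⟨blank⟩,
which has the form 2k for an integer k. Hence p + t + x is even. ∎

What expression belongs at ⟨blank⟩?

Expanding: (2u + 1) + (2c + 1) + 2y = 2c + 2u + 2y + 2.
Every term is even; pulling out the factor of 2 gives 2(c + u + y + 1).

2(c + u + y + 1)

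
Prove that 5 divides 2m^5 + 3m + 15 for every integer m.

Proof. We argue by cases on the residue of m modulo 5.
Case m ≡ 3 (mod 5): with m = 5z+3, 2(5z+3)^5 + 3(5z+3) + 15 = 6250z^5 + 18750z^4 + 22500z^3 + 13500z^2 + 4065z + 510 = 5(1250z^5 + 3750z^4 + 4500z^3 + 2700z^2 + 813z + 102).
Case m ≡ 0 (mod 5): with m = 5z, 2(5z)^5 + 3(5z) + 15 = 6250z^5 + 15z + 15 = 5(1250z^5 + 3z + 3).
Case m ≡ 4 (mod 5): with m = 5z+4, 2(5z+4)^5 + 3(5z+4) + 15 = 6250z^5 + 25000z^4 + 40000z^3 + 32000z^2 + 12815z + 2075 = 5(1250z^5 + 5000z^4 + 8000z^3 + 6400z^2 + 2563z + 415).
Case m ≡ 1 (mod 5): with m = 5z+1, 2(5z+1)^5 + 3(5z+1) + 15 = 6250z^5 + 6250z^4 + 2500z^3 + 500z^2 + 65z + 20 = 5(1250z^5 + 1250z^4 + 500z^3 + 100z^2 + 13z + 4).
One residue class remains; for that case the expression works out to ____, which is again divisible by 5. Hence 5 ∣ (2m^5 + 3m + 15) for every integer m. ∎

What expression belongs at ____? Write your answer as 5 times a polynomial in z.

5(1250z^5 + 2500z^4 + 2000z^3 + 800z^2 + 163z + 17)

Only m ≡ 2 (mod 5) is unaccounted for. Put m = 5z+2:
2(5z+2)^5 + 3(5z+2) + 15 expands to 6250z^5 + 12500z^4 + 10000z^3 + 4000z^2 + 815z + 85,
and factoring out 5 leaves 5(1250z^5 + 2500z^4 + 2000z^3 + 800z^2 + 163z + 17).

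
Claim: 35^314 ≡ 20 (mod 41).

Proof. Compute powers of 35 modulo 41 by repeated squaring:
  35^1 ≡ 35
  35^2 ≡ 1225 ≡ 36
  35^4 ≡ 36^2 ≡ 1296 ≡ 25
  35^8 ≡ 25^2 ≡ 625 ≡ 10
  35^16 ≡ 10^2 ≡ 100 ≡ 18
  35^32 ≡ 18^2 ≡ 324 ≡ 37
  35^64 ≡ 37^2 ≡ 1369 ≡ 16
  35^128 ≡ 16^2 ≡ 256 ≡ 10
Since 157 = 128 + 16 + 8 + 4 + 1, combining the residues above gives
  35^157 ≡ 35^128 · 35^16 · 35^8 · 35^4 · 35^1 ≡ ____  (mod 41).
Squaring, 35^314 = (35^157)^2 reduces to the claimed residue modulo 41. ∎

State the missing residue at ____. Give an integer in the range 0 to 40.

26

35^128 · 35^16 · 35^8 · 35^4 · 35^1 ≡ 10 · 18 · 10 · 25 · 35 = 1575000.
1575000 mod 41 = 26, so 35^157 ≡ 26 (mod 41).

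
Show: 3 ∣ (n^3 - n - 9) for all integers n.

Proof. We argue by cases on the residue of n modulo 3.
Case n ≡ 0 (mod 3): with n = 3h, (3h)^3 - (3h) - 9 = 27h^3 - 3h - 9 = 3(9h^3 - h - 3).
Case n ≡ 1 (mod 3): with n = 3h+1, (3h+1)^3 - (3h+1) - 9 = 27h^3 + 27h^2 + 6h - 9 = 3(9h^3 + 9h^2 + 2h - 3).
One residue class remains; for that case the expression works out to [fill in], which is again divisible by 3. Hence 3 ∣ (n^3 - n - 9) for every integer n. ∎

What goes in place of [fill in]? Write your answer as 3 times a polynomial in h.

The residues treated are {0, 1}, so the missing case is n ≡ 2 (mod 3); write n = 3h+2.
Then (3h+2)^3 - (3h+2) - 9 = 27h^3 + 54h^2 + 33h - 3 = 3(9h^3 + 18h^2 + 11h - 1).

3(9h^3 + 18h^2 + 11h - 1)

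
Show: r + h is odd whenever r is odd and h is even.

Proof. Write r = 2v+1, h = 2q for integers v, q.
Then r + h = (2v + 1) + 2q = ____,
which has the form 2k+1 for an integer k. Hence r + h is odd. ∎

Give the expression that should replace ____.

Expanding: (2v + 1) + 2q = 2q + 2v + 1.
Every term except the constant is even, so this is 2(q + v) + 1,
and q + v ∈ ℤ gives the required form.

2(q + v) + 1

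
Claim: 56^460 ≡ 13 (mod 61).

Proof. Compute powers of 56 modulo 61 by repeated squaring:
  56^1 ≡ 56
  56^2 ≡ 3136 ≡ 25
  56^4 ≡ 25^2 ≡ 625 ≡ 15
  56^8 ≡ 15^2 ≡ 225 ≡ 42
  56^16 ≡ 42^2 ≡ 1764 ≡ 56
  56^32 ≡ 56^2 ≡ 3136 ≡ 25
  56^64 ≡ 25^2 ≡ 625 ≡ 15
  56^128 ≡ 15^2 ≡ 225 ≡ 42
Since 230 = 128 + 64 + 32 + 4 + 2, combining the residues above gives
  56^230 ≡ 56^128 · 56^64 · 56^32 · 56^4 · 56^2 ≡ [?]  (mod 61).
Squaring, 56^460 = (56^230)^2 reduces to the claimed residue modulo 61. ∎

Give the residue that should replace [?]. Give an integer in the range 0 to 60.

47

Multiply the listed residues: 42 · 15 · 25 · 15 · 25 = 630 → 15750 → 236250 → 5906250.
Reducing modulo 61: 5906250 = 96823·61 + 47, so 56^230 ≡ 47.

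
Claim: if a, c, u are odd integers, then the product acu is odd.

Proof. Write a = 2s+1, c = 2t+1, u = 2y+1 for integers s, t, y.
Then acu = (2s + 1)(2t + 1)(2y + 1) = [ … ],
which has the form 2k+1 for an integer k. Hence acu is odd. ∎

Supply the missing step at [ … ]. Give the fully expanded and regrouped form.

2(4sty + 2st + 2sy + s + 2ty + t + y) + 1

(2s + 1)(2t + 1)(2y + 1) = 8sty + 4st + 4sy + 2s + 4ty + 2t + 2y + 1
= 2(4sty + 2st + 2sy + s + 2ty + t + y) + 1.
Since 4sty + 2st + 2sy + s + 2ty + t + y is an integer, the product is of the form 2k+1 for an integer k.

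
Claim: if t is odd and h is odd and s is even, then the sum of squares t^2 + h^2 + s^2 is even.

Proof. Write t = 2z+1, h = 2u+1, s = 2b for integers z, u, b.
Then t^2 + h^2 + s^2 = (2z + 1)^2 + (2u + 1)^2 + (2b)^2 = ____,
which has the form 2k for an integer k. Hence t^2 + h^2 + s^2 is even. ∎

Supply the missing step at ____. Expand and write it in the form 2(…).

2(2b^2 + 2u^2 + 2u + 2z^2 + 2z + 1)

(2z + 1)^2 + (2u + 1)^2 + (2b)^2 = 4b^2 + 4u^2 + 4u + 4z^2 + 4z + 2
= 2(2b^2 + 2u^2 + 2u + 2z^2 + 2z + 1).
Since 2b^2 + 2u^2 + 2u + 2z^2 + 2z + 1 is an integer, the sum of squares is of the form 2k for an integer k.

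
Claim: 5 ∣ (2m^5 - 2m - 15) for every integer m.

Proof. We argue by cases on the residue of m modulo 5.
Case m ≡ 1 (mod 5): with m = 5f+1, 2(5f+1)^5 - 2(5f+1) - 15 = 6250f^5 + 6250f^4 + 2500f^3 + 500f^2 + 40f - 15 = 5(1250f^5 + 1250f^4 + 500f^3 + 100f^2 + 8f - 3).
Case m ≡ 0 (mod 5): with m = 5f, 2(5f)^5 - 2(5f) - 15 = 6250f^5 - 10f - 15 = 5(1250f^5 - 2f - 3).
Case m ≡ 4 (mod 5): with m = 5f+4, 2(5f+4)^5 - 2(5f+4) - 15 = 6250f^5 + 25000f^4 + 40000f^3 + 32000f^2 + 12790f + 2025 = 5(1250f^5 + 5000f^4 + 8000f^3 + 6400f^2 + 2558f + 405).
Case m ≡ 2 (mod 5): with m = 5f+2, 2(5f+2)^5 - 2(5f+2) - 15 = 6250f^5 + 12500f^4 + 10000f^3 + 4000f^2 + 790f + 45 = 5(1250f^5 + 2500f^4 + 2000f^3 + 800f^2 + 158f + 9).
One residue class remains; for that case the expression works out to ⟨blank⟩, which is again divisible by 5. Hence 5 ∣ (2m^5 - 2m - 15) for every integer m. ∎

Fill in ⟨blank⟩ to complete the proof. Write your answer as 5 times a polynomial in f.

The residues treated are {1, 0, 4, 2}, so the missing case is m ≡ 3 (mod 5); write m = 5f+3.
Then 2(5f+3)^5 - 2(5f+3) - 15 = 6250f^5 + 18750f^4 + 22500f^3 + 13500f^2 + 4040f + 465 = 5(1250f^5 + 3750f^4 + 4500f^3 + 2700f^2 + 808f + 93).

5(1250f^5 + 3750f^4 + 4500f^3 + 2700f^2 + 808f + 93)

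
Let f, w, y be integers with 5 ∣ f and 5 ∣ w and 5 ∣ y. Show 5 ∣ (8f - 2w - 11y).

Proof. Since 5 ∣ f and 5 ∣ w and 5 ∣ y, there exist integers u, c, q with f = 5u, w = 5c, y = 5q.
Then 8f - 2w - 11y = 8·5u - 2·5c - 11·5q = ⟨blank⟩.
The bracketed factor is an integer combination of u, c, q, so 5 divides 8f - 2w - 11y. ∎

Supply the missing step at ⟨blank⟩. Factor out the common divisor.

Pull the common 5 out of every term: 8·5u - 2·5c - 11·5q = 5(-2c - 11q + 8u).
-2c - 11q + 8u is an integer, which exhibits the divisibility.

5(-2c - 11q + 8u)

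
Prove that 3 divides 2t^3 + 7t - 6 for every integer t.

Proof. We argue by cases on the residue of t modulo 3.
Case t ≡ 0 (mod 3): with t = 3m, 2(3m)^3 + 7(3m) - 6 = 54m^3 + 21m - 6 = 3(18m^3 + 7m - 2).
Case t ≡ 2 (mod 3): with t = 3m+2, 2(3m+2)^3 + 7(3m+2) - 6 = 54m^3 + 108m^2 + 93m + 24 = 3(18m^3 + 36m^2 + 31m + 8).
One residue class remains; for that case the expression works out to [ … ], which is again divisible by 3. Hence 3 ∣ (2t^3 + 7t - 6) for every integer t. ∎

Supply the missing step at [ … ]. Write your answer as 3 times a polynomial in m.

3(18m^3 + 18m^2 + 13m + 1)

Only t ≡ 1 (mod 3) is unaccounted for. Put t = 3m+1:
2(3m+1)^3 + 7(3m+1) - 6 expands to 54m^3 + 54m^2 + 39m + 3,
and factoring out 3 leaves 3(18m^3 + 18m^2 + 13m + 1).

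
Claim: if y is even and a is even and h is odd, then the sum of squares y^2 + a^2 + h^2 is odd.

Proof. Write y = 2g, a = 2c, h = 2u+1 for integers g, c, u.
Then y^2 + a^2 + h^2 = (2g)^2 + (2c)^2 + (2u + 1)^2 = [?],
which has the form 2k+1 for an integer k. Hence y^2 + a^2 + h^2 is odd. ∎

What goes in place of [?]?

2(2c^2 + 2g^2 + 2u^2 + 2u) + 1

(2g)^2 + (2c)^2 + (2u + 1)^2 = 4c^2 + 4g^2 + 4u^2 + 4u + 1
= 2(2c^2 + 2g^2 + 2u^2 + 2u) + 1.
Since 2c^2 + 2g^2 + 2u^2 + 2u is an integer, the sum of squares is of the form 2k+1 for an integer k.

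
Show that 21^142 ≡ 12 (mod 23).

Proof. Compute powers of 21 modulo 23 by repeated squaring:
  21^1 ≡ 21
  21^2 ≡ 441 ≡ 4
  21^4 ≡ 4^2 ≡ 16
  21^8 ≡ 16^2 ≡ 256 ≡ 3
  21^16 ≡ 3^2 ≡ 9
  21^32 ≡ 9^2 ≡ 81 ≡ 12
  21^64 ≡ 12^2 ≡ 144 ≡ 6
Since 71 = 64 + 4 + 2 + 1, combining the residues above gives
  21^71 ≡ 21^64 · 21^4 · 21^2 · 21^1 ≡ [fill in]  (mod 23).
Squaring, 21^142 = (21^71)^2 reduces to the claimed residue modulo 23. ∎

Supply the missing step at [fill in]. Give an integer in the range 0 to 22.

Multiply the listed residues: 6 · 16 · 4 · 21 = 96 → 384 → 8064.
Reducing modulo 23: 8064 = 350·23 + 14, so 21^71 ≡ 14.

14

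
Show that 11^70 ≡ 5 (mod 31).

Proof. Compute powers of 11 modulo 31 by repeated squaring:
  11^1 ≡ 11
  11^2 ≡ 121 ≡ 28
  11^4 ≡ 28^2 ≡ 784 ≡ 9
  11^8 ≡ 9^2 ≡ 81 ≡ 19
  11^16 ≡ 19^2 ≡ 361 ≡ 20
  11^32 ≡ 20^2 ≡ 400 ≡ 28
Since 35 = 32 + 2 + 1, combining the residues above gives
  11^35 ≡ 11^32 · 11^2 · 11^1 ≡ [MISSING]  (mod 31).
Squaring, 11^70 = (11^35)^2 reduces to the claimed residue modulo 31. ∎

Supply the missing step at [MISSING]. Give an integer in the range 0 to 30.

11^32 · 11^2 · 11^1 ≡ 28 · 28 · 11 = 8624.
8624 mod 31 = 6, so 11^35 ≡ 6 (mod 31).

6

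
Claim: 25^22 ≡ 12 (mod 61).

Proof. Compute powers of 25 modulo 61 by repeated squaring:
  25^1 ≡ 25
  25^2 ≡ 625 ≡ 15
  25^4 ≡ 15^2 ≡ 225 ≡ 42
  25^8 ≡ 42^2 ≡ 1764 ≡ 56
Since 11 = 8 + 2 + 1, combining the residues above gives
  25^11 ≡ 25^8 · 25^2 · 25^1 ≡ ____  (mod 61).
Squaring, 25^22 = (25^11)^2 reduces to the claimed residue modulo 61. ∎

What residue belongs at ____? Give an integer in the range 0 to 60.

16

25^8 · 25^2 · 25^1 ≡ 56 · 15 · 25 = 21000.
21000 mod 61 = 16, so 25^11 ≡ 16 (mod 61).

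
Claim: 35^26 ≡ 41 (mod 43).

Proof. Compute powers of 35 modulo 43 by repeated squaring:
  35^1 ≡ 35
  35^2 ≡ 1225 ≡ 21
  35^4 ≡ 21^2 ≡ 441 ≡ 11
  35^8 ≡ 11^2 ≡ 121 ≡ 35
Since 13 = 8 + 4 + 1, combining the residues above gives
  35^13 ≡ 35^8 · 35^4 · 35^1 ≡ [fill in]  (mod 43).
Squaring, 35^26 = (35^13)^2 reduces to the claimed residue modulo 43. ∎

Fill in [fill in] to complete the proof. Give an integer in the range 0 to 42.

16

Multiply the listed residues: 35 · 11 · 35 = 385 → 13475.
Reducing modulo 43: 13475 = 313·43 + 16, so 35^13 ≡ 16.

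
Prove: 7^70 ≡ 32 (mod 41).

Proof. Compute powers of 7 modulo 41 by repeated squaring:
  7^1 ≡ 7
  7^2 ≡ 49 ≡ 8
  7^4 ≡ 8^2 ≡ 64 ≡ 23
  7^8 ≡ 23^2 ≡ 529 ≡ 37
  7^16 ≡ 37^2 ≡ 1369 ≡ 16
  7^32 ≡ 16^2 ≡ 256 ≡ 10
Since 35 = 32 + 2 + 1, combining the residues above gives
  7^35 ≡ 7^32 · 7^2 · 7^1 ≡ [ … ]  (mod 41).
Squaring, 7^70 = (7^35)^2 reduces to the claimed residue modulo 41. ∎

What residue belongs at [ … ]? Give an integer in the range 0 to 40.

27

7^32 · 7^2 · 7^1 ≡ 10 · 8 · 7 = 560.
560 mod 41 = 27, so 7^35 ≡ 27 (mod 41).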